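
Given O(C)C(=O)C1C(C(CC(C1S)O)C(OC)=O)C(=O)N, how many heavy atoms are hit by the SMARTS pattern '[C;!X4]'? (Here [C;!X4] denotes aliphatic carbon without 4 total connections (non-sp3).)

3

The query [C;!X4] means: aliphatic carbon that does not have four total connections.
Check the 19 heavy atoms by environment: 8× C (X4) → no; 1× S (X2) → no; 3× C (X3) → match; 3× O (X1) → no; 3× O (X2) → no; 1× N (X3) → no.
That gives 3 matching atoms.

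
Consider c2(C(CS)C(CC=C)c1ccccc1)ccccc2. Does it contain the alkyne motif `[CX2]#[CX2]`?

The pattern [CX2]#[CX2] describes a carbon-carbon triple bond — an alkyne.
The closest candidate here is a vinyl group (-CH=CH2), but the C=C is a double bond; both carbons are CX3, not CX2. No other fragment satisfies the full query, so there is no match.

No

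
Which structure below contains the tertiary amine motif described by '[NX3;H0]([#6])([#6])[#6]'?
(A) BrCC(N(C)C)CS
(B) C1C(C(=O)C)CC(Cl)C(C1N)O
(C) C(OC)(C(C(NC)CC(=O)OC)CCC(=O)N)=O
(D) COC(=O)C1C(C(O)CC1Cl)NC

[NX3;H0]([#6])([#6])[#6] describes a trivalent nitrogen with no H, bonded to three carbons (a tertiary amine).
(A) contains a dimethylamino group (-N(CH3)2), which satisfies every atom and bond constraint.
(B) has a primary amino group (-NH2) but the nitrogen has H2, not H0 with three carbons.
(C) has an N-methylamino group (-NHCH3) but the nitrogen still has one H (H1), not H0.
(D) has an N-methylamino group (-NHCH3) but the nitrogen still has one H (H1), not H0.
So the answer is (A).

A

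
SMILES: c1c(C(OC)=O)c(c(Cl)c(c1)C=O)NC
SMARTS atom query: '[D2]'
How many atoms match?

Check the 15 heavy atoms by environment: 2× c (aromatic, D2) → match; 4× c (aromatic, D3) → no; 1× N (D2) → match; 2× C (D1) → no; 1× C (D2) → match; 2× O (D1) → no; 1× Cl (D1) → no; 1× C (D3) → no; 1× O (D2) → match.
Summing the matching environments: 2 + 1 + 1 + 1 = 5 matching atoms.

5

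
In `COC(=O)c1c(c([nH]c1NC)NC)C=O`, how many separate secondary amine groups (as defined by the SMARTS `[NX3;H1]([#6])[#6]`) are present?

[NX3;H1]([#6])[#6] is the SMARTS for a secondary amine: a trivalent nitrogen with one H, bonded to two carbons.
The molecule carries 2 separate instances of an N-methylamino group (-NHCH3) meeting every constraint; each maps to a distinct set of atoms, giving 2 matches.

2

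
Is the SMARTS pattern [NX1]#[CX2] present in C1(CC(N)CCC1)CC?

No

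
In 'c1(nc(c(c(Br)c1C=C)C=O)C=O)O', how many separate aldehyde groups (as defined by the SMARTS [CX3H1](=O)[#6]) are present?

[CX3H1](=O)[#6] is the SMARTS for an aldehyde: an sp2 carbon with one H, double-bonded to O and single-bonded to carbon.
The molecule carries 2 separate instances of an aldehyde (-CHO) meeting every constraint; each maps to a distinct set of atoms, giving 2 matches.

2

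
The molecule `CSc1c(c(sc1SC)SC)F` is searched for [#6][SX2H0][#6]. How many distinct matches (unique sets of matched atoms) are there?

[#6][SX2H0][#6] is the SMARTS for a thioether: an aliphatic sulfur bridging two carbons with no H on the sulfur.
The molecule carries 3 separate instances of a methylthio ether (-SCH3) meeting every constraint; each maps to a distinct set of atoms, giving 3 matches.

3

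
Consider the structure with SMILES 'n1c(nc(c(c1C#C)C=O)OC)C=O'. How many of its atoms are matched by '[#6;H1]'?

The query [#6;H1] means: any carbon bearing exactly one hydrogen.
Check the 14 heavy atoms by environment: 2× n (aromatic, H0) → no; 4× c (aromatic, H0) → no; 3× O (H0) → no; 1× C (H3) → no; 3× C (H1) → match; 1× C (H0) → no.
That gives 3 matching atoms.

3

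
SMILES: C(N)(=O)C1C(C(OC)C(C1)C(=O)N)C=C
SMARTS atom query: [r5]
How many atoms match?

5

Check the 15 heavy atoms by environment: 5× C (in 5-ring) → match; 5× C (acyclic) → no; 3× O (acyclic) → no; 2× N (acyclic) → no.
That gives 5 matching atoms.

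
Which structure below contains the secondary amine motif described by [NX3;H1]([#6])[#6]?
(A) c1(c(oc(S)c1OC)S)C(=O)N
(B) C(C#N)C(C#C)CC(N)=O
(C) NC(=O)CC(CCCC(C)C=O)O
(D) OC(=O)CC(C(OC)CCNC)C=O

D

[NX3;H1]([#6])[#6] describes a trivalent nitrogen with one H, bonded to two carbons (a secondary amine).
(A) has a primary amide (-C(=O)NH2) but the -C(=O)NH2 nitrogen has H2, not H1.
(B) has a primary amide (-C(=O)NH2) but the -C(=O)NH2 nitrogen has H2, not H1.
(C) has a primary amide (-C(=O)NH2) but the -C(=O)NH2 nitrogen has H2, not H1.
(D) contains an N-methylamino group (-NHCH3), which satisfies every atom and bond constraint.
So the answer is (D).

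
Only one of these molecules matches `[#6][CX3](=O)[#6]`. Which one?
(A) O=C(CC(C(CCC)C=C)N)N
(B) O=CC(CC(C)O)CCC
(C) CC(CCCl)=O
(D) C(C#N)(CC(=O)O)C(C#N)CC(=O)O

[#6][CX3](=O)[#6] describes a carbonyl carbon (no H) flanked by two carbons (a ketone).
(A) has a primary amide (-C(=O)NH2) but one neighbour of the carbonyl carbon is N, not C.
(B) has an aldehyde (-CHO) but the carbonyl carbon has H1, so it is not flanked by two carbons.
(C) contains an acetyl/ketone group (-C(=O)CH3), which satisfies every atom and bond constraint.
(D) has a carboxylic acid group (-C(=O)OH) but one neighbour of the carbonyl carbon is O, not C.
So the answer is (C).

C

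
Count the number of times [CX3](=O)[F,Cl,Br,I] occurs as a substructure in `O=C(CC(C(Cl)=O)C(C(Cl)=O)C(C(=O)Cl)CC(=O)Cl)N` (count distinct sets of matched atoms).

[CX3](=O)[F,Cl,Br,I] is the SMARTS for an acyl halide: a carbonyl carbon bonded to a halogen.
The molecule carries 4 separate instances of an acyl chloride (-C(=O)Cl) meeting every constraint; each maps to a distinct set of atoms, giving 4 matches.

4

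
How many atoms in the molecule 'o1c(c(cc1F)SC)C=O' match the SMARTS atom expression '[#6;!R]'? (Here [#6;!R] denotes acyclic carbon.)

2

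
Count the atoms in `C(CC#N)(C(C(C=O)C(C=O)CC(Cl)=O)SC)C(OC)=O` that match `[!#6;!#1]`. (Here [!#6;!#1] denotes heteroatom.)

8

The query [!#6;!#1] means: not carbon and not hydrogen — any heteroatom.
Check the 21 heavy atoms by environment: 13× C → no; 5× O → match; 1× Cl → match; 1× N → match; 1× S → match.
Summing the matching environments: 5 + 1 + 1 + 1 = 8 matching atoms.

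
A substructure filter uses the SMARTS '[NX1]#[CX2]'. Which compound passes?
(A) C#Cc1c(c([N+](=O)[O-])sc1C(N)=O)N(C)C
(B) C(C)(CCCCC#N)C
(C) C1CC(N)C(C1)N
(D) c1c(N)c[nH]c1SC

[NX1]#[CX2] describes a nitrogen triple-bonded to a two-connected carbon (a nitrile).
(A) has a primary amide (-C(=O)NH2) but the nitrogen is NX3, not NX1.
(B) contains a nitrile (-C#N), which satisfies every atom and bond constraint.
(C) has a primary amino group (-NH2) but the nitrogen is NX3 (three connections), not NX1 triple-bonded.
(D) has a primary amino group (-NH2) but the nitrogen is NX3 (three connections), not NX1 triple-bonded.
So the answer is (B).

B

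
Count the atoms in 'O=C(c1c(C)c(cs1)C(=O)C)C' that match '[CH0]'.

2

The query [CH0] means: aliphatic carbon with no attached hydrogen.
Check the 12 heavy atoms by environment: 1× s (aromatic, H0) → no; 3× c (aromatic, H0) → no; 1× c (aromatic, H1) → no; 2× C (H0) → match; 2× O (H0) → no; 3× C (H3) → no.
That gives 2 matching atoms.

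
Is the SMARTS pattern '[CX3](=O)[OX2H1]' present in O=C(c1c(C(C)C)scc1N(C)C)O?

The pattern [CX3](=O)[OX2H1] describes an sp2 carbon double-bonded to O and single-bonded to an -OH oxygen — a carboxylic acid.
The molecule carries a carboxylic acid group (-C(=O)OH), whose atoms satisfy every constraint of the query, so the pattern matches.

Yes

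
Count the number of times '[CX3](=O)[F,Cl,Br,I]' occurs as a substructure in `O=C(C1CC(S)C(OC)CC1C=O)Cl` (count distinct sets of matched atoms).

1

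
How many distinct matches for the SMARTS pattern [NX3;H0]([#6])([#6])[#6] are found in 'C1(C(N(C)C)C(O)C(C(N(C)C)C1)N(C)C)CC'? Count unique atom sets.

3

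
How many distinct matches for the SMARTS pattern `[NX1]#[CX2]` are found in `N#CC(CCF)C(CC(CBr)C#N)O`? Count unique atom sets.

2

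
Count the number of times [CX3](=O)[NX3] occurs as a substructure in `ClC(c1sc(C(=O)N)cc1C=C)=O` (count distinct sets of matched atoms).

1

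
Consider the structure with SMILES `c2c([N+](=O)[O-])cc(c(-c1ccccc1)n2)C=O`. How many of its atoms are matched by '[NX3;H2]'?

The query [NX3;H2] means: aliphatic N with 3 total connections, two of them H — an -NH2 nitrogen (amine or amide).
Check the 17 heavy atoms by environment: 1× n (aromatic, H0, X2) → no; 4× c (aromatic, H0, X3) → no; 7× c (aromatic, H1, X3) → no; 1× N (charge +1, H0, X3) → no; 1× O (charge -1, H0, X1) → no; 2× O (H0, X1) → no; 1× C (H1, X3) → no.
No environment satisfies the query, so 0 matching atoms.

0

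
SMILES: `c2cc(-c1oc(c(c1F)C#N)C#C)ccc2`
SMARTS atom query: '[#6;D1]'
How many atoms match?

1

The query [#6;D1] means: carbon bonded to exactly one heavy atom.
Check the 16 heavy atoms by environment: 1× o (aromatic, D2) → no; 5× c (aromatic, D3) → no; 2× C (D2) → no; 1× C (D1) → match; 1× N (D1) → no; 1× F (D1) → no; 5× c (aromatic, D2) → no.
That gives 1 matching atom.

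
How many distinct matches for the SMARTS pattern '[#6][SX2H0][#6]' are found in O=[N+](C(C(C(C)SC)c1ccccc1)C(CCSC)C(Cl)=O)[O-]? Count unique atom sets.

2

[#6][SX2H0][#6] is the SMARTS for a thioether: an aliphatic sulfur bridging two carbons with no H on the sulfur.
The molecule carries 2 separate instances of a methylthio ether (-SCH3) meeting every constraint; each maps to a distinct set of atoms, giving 2 matches.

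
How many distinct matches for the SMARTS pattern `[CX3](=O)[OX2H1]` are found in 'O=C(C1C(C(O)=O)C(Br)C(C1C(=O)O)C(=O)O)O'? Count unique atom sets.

[CX3](=O)[OX2H1] is the SMARTS for a carboxylic acid: an sp2 carbon double-bonded to O and single-bonded to an -OH oxygen.
The molecule carries 4 separate instances of a carboxylic acid group (-C(=O)OH) meeting every constraint; each maps to a distinct set of atoms, giving 4 matches.

4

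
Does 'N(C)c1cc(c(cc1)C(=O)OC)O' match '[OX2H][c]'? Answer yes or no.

The pattern [OX2H][c] describes a hydroxyl oxygen attached to an aromatic carbon — a phenol.
The molecule carries a hydroxyl group (-OH), whose atoms satisfy every constraint of the query, so the pattern matches.

Yes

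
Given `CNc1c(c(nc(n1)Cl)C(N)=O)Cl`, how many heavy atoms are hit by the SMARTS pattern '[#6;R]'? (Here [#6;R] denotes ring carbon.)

4

The query [#6;R] means: carbon that is part of a ring.
Check the 13 heavy atoms by environment: 2× n (aromatic, in 6-ring) → no; 4× c (aromatic, in 6-ring) → match; 2× Cl (acyclic) → no; 2× N (acyclic) → no; 2× C (acyclic) → no; 1× O (acyclic) → no.
That gives 4 matching atoms.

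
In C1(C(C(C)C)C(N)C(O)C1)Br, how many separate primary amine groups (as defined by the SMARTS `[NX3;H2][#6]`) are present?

1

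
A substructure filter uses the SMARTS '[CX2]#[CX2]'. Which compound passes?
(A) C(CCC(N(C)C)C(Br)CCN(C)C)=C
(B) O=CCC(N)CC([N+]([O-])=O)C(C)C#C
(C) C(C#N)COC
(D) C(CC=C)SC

[CX2]#[CX2] describes a carbon-carbon triple bond (an alkyne).
(A) has a vinyl group (-CH=CH2) but the C=C is a double bond; both carbons are CX3, not CX2.
(B) contains an ethynyl group (-C#CH), which satisfies every atom and bond constraint.
(C) has a nitrile (-C#N) but the triple bond is C#N, not C#C.
(D) has a vinyl group (-CH=CH2) but the C=C is a double bond; both carbons are CX3, not CX2.
So the answer is (B).

B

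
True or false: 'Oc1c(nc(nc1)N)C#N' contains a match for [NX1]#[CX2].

True

The pattern [NX1]#[CX2] describes a nitrogen triple-bonded to a two-connected carbon — a nitrile.
The molecule carries a nitrile (-C#N), whose atoms satisfy every constraint of the query, so the pattern matches.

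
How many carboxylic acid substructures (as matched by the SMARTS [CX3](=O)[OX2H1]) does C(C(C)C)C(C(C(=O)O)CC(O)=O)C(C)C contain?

2

[CX3](=O)[OX2H1] is the SMARTS for a carboxylic acid: an sp2 carbon double-bonded to O and single-bonded to an -OH oxygen.
The molecule carries 2 separate instances of a carboxylic acid group (-C(=O)OH) meeting every constraint; each maps to a distinct set of atoms, giving 2 matches.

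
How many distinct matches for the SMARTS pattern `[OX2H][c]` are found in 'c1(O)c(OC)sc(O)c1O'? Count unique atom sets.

3

[OX2H][c] is the SMARTS for a phenol: a hydroxyl oxygen attached to an aromatic carbon.
The molecule carries 3 separate instances of a hydroxyl group (-OH) meeting every constraint; each maps to a distinct set of atoms, giving 3 matches.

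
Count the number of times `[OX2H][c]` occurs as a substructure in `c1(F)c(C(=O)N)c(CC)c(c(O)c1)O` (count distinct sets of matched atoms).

[OX2H][c] is the SMARTS for a phenol: a hydroxyl oxygen attached to an aromatic carbon.
The molecule carries 2 separate instances of a hydroxyl group (-OH) meeting every constraint; each maps to a distinct set of atoms, giving 2 matches.

2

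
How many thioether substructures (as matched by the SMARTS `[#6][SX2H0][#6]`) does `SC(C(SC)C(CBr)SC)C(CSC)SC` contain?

4

[#6][SX2H0][#6] is the SMARTS for a thioether: an aliphatic sulfur bridging two carbons with no H on the sulfur.
The molecule carries 4 separate instances of a methylthio ether (-SCH3) meeting every constraint; each maps to a distinct set of atoms, giving 4 matches.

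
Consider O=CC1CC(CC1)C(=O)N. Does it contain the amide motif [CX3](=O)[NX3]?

The pattern [CX3](=O)[NX3] describes a carbonyl carbon bonded to a trivalent nitrogen — an amide.
The molecule carries a primary amide (-C(=O)NH2), whose atoms satisfy every constraint of the query, so the pattern matches.

Yes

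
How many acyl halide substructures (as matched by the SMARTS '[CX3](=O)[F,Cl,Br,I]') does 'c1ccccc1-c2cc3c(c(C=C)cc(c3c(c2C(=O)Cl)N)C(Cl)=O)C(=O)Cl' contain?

[CX3](=O)[F,Cl,Br,I] is the SMARTS for an acyl halide: a carbonyl carbon bonded to a halogen.
The molecule carries 3 separate instances of an acyl chloride (-C(=O)Cl) meeting every constraint; each maps to a distinct set of atoms, giving 3 matches.

3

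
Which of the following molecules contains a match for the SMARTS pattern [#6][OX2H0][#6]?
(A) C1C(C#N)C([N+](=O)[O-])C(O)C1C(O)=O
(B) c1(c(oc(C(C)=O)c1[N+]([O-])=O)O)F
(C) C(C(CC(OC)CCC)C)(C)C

[#6][OX2H0][#6] describes an aliphatic oxygen bridging two carbons with no H on the oxygen (an ether).
(A) has a carboxylic acid group (-C(=O)OH) but the -OH oxygen has H1; the =O is OX1, not OX2.
(B) has a hydroxyl group (-OH) but the oxygen has H1, not H0 bridging two carbons.
(C) contains a methoxy ether (-OCH3), which satisfies every atom and bond constraint.
So the answer is (C).

C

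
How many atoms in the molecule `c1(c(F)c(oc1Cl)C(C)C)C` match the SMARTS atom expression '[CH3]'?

The query [CH3] means: aliphatic carbon with exactly three hydrogens.
Check the 11 heavy atoms by environment: 1× o (aromatic, H0) → no; 4× c (aromatic, H0) → no; 3× C (H3) → match; 1× F (H0) → no; 1× C (H1) → no; 1× Cl (H0) → no.
That gives 3 matching atoms.

3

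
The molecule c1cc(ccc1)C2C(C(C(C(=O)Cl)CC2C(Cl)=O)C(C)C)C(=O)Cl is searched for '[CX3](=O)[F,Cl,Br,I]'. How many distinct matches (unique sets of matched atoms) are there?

3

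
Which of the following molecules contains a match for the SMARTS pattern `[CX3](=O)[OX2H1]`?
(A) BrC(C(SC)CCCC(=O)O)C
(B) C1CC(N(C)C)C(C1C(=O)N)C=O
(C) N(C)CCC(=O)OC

A

[CX3](=O)[OX2H1] describes an sp2 carbon double-bonded to O and single-bonded to an -OH oxygen (a carboxylic acid).
(A) contains a carboxylic acid group (-C(=O)OH), which satisfies every atom and bond constraint.
(B) has a primary amide (-C(=O)NH2) but the carbonyl is bonded to N, not to an -OH oxygen.
(C) has a methyl-ester group (-C(=O)OCH3) but the singly-bonded O has no H (OX2H0, not OX2H1).
So the answer is (A).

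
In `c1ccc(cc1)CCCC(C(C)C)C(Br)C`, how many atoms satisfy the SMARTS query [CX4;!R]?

9

Check the 16 heavy atoms by environment: 9× C (X4, acyclic) → match; 6× c (aromatic, X3, in 6-ring) → no; 1× Br (X1, acyclic) → no.
That gives 9 matching atoms.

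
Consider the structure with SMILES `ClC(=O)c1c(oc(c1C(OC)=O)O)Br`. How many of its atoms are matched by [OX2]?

2

The query [OX2] means: aliphatic oxygen with two total connections — ether, hydroxyl, or ester single-bond O.
Check the 14 heavy atoms by environment: 1× o (aromatic, X2) → no; 4× c (aromatic, X3) → no; 2× C (X3) → no; 2× O (X1) → no; 1× Cl (X1) → no; 2× O (X2) → match; 1× C (X4) → no; 1× Br (X1) → no.
That gives 2 matching atoms.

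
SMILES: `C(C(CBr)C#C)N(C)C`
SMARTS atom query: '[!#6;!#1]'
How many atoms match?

The query [!#6;!#1] means: not carbon and not hydrogen — any heteroatom.
Check the 9 heavy atoms by environment: 7× C → no; 1× Br → match; 1× N → match.
Summing the matching environments: 1 + 1 = 2 matching atoms.

2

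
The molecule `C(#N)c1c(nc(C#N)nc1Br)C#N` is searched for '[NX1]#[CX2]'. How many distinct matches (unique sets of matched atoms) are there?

[NX1]#[CX2] is the SMARTS for a nitrile: a nitrogen triple-bonded to a two-connected carbon.
The molecule carries 3 separate instances of a nitrile (-C#N) meeting every constraint; each maps to a distinct set of atoms, giving 3 matches.

3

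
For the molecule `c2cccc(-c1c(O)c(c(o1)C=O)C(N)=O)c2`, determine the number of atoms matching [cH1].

5

The query [cH1] means: aromatic carbon bearing exactly one hydrogen.
Check the 17 heavy atoms by environment: 1× o (aromatic, H0) → no; 5× c (aromatic, H0) → no; 1× C (H0) → no; 2× O (H0) → no; 1× N (H2) → no; 1× O (H1) → no; 1× C (H1) → no; 5× c (aromatic, H1) → match.
That gives 5 matching atoms.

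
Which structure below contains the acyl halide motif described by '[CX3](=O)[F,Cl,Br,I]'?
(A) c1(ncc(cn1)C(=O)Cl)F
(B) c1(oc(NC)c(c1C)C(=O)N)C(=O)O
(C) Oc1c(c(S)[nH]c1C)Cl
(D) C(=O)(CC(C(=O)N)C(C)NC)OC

A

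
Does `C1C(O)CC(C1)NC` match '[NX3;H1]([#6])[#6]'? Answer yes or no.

The pattern [NX3;H1]([#6])[#6] describes a trivalent nitrogen with one H, bonded to two carbons — a secondary amine.
The molecule carries an N-methylamino group (-NHCH3), whose atoms satisfy every constraint of the query, so the pattern matches.

Yes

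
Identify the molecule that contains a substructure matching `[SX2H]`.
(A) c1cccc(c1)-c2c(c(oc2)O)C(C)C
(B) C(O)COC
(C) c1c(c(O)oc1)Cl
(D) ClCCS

D

[SX2H] describes an aliphatic sulfur with two connections, one being H (a thiol).
(A) has a hydroxyl group (-OH) but it is an -OH, not an -SH.
(B) has a hydroxyl group (-OH) but it is an -OH, not an -SH.
(C) has a hydroxyl group (-OH) but it is an -OH, not an -SH.
(D) contains a thiol (-SH), which satisfies every atom and bond constraint.
So the answer is (D).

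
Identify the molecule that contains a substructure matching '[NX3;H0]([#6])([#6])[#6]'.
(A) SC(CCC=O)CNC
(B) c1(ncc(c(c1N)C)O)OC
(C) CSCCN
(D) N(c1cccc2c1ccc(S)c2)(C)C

D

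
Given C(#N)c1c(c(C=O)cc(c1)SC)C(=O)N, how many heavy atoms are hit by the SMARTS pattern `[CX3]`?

Check the 15 heavy atoms by environment: 6× c (aromatic, X3) → no; 1× S (X2) → no; 1× C (X4) → no; 2× C (X3) → match; 2× O (X1) → no; 1× N (X3) → no; 1× C (X2) → no; 1× N (X1) → no.
That gives 2 matching atoms.

2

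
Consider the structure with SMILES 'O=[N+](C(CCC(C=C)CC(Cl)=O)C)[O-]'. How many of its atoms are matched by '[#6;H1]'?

3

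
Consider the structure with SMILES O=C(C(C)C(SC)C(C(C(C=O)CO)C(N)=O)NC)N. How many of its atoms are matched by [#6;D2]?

Check the 20 heavy atoms by environment: 3× C (D1) → no; 7× C (D3) → no; 2× C (D2) → match; 4× O (D1) → no; 1× S (D2) → no; 2× N (D1) → no; 1× N (D2) → no.
That gives 2 matching atoms.

2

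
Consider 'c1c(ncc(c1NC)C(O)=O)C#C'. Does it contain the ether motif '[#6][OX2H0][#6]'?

No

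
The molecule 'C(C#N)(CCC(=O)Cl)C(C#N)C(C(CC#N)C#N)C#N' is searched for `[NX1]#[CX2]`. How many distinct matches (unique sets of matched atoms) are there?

5

[NX1]#[CX2] is the SMARTS for a nitrile: a nitrogen triple-bonded to a two-connected carbon.
The molecule carries 5 separate instances of a nitrile (-C#N) meeting every constraint; each maps to a distinct set of atoms, giving 5 matches.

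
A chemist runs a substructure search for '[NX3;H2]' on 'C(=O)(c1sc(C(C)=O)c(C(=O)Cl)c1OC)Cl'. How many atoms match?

Check the 16 heavy atoms by environment: 1× s (aromatic, H0, X2) → no; 4× c (aromatic, H0, X3) → no; 1× O (H0, X2) → no; 2× C (H3, X4) → no; 3× C (H0, X3) → no; 3× O (H0, X1) → no; 2× Cl (H0, X1) → no.
No environment satisfies the query, so 0 matching atoms.

0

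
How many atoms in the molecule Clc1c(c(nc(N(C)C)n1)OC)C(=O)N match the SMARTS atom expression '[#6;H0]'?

5

The query [#6;H0] means: any carbon with no attached hydrogen.
Check the 15 heavy atoms by environment: 2× n (aromatic, H0) → no; 4× c (aromatic, H0) → match; 2× O (H0) → no; 3× C (H3) → no; 1× C (H0) → match; 1× N (H2) → no; 1× Cl (H0) → no; 1× N (H0) → no.
Summing the matching environments: 4 + 1 = 5 matching atoms.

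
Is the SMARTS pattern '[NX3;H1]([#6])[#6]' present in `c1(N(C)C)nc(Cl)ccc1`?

No

The pattern [NX3;H1]([#6])[#6] describes a trivalent nitrogen with one H, bonded to two carbons — a secondary amine.
The closest candidate here is a dimethylamino group (-N(CH3)2), but the nitrogen has H0, not H1. No other fragment satisfies the full query, so there is no match.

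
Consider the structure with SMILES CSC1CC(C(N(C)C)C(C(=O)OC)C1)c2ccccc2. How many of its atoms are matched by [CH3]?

Check the 21 heavy atoms by environment: 2× C (H2) → no; 4× C (H1) → no; 1× c (aromatic, H0) → no; 5× c (aromatic, H1) → no; 1× C (H0) → no; 2× O (H0) → no; 4× C (H3) → match; 1× S (H0) → no; 1× N (H0) → no.
That gives 4 matching atoms.

4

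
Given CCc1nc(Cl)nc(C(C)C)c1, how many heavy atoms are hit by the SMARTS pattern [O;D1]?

0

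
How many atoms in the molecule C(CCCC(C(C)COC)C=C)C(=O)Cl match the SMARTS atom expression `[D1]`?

5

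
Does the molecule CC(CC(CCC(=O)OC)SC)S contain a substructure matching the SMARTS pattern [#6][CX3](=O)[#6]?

No

The pattern [#6][CX3](=O)[#6] describes a carbonyl carbon (no H) flanked by two carbons — a ketone.
The closest candidate here is a methyl-ester group (-C(=O)OCH3), but one neighbour of the carbonyl carbon is O, not C. No other fragment satisfies the full query, so there is no match.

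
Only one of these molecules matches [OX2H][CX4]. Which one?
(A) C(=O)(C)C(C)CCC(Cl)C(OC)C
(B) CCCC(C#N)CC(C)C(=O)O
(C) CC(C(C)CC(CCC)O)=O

C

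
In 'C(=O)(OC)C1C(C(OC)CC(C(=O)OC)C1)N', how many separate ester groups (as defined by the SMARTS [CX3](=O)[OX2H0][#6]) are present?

[CX3](=O)[OX2H0][#6] is the SMARTS for an ester: a carbonyl carbon bonded to an oxygen that is itself bonded to carbon (no H on that O).
The molecule carries 2 separate instances of a methyl-ester group (-C(=O)OCH3) meeting every constraint; each maps to a distinct set of atoms, giving 2 matches.

2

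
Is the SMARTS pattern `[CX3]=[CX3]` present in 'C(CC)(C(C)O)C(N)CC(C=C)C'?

Yes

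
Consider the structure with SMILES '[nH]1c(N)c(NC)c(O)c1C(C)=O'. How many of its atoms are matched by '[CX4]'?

2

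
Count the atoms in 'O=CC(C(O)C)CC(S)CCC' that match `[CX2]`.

0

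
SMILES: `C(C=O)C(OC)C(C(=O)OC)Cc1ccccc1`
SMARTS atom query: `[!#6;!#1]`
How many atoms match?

The query [!#6;!#1] means: not carbon and not hydrogen — any heteroatom.
Check the 18 heavy atoms by environment: 8× C → no; 4× O → match; 6× c (aromatic) → no.
That gives 4 matching atoms.

4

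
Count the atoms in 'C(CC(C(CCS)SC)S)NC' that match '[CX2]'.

0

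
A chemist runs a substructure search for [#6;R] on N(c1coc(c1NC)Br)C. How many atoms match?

4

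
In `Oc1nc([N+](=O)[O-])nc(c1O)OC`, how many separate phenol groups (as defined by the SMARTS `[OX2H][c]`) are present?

[OX2H][c] is the SMARTS for a phenol: a hydroxyl oxygen attached to an aromatic carbon.
The molecule carries 2 separate instances of a hydroxyl group (-OH) meeting every constraint; each maps to a distinct set of atoms, giving 2 matches.

2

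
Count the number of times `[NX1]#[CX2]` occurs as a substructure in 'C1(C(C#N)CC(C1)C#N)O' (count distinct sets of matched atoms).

[NX1]#[CX2] is the SMARTS for a nitrile: a nitrogen triple-bonded to a two-connected carbon.
The molecule carries 2 separate instances of a nitrile (-C#N) meeting every constraint; each maps to a distinct set of atoms, giving 2 matches.

2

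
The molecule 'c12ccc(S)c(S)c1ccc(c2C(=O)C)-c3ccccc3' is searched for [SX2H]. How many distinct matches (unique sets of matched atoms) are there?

2

[SX2H] is the SMARTS for a thiol: an aliphatic sulfur with two connections, one being H.
The molecule carries 2 separate instances of a thiol (-SH) meeting every constraint; each maps to a distinct set of atoms, giving 2 matches.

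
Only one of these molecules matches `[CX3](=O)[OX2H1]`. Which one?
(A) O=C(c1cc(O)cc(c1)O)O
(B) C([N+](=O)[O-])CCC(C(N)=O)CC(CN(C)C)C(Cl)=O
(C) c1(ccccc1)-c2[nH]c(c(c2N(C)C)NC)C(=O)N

A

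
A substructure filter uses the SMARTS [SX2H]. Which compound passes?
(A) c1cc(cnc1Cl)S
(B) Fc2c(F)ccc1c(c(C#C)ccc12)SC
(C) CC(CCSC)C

A

[SX2H] describes an aliphatic sulfur with two connections, one being H (a thiol).
(A) contains a thiol (-SH), which satisfies every atom and bond constraint.
(B) has a methylthio ether (-SCH3) but the sulfur has H0 (bonded to two carbons), not H1.
(C) has a methylthio ether (-SCH3) but the sulfur has H0 (bonded to two carbons), not H1.
So the answer is (A).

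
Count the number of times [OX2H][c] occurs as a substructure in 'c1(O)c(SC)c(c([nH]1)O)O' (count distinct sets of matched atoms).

3

[OX2H][c] is the SMARTS for a phenol: a hydroxyl oxygen attached to an aromatic carbon.
The molecule carries 3 separate instances of a hydroxyl group (-OH) meeting every constraint; each maps to a distinct set of atoms, giving 3 matches.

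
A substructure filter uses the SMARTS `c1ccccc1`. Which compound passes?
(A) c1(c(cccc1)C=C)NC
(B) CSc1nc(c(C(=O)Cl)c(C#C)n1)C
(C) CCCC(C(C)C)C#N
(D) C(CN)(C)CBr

A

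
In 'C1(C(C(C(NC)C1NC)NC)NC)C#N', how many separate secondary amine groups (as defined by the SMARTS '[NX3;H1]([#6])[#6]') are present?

[NX3;H1]([#6])[#6] is the SMARTS for a secondary amine: a trivalent nitrogen with one H, bonded to two carbons.
The molecule carries 4 separate instances of an N-methylamino group (-NHCH3) meeting every constraint; each maps to a distinct set of atoms, giving 4 matches.

4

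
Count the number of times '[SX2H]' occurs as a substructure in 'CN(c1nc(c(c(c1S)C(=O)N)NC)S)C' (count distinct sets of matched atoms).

2

[SX2H] is the SMARTS for a thiol: an aliphatic sulfur with two connections, one being H.
The molecule carries 2 separate instances of a thiol (-SH) meeting every constraint; each maps to a distinct set of atoms, giving 2 matches.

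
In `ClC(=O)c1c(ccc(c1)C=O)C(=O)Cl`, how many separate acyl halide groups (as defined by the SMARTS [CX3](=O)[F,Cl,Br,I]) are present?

[CX3](=O)[F,Cl,Br,I] is the SMARTS for an acyl halide: a carbonyl carbon bonded to a halogen.
The molecule carries 2 separate instances of an acyl chloride (-C(=O)Cl) meeting every constraint; each maps to a distinct set of atoms, giving 2 matches.

2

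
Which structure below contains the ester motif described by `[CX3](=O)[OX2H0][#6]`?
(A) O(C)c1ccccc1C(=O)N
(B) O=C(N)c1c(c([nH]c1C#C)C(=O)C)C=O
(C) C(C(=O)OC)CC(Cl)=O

C

[CX3](=O)[OX2H0][#6] describes a carbonyl carbon bonded to an oxygen that is itself bonded to carbon (no H on that O) (an ester).
(A) has a primary amide (-C(=O)NH2) but the carbonyl is bonded to N, not to an O-C linkage.
(B) has a primary amide (-C(=O)NH2) but the carbonyl is bonded to N, not to an O-C linkage.
(C) contains a methyl-ester group (-C(=O)OCH3), which satisfies every atom and bond constraint.
So the answer is (C).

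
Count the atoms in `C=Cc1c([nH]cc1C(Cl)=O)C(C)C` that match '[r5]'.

5

Check the 13 heavy atoms by environment: 1× n (aromatic, in 5-ring) → match; 4× c (aromatic, in 5-ring) → match; 6× C (acyclic) → no; 1× O (acyclic) → no; 1× Cl (acyclic) → no.
Summing the matching environments: 1 + 4 = 5 matching atoms.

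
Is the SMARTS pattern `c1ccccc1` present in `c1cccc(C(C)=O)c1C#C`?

The pattern c1ccccc1 describes six aromatic carbons in a ring — a benzene ring.
The required atom environment is present in the molecule, so the pattern matches.

Yes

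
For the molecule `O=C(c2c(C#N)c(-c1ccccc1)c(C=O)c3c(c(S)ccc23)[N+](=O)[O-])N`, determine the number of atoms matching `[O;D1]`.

4

The query [O;D1] means: aliphatic oxygen bonded to exactly one heavy atom.
Check the 27 heavy atoms by environment: 9× c (aromatic, D3) → no; 7× c (aromatic, D2) → no; 2× C (D2) → no; 3× O (D1) → match; 1× S (D1) → no; 1× C (D3) → no; 2× N (D1) → no; 1× N (charge +1, D3) → no; 1× O (charge -1, D1) → match.
Summing the matching environments: 3 + 1 = 4 matching atoms.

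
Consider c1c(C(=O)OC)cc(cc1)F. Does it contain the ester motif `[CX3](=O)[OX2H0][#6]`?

The pattern [CX3](=O)[OX2H0][#6] describes a carbonyl carbon bonded to an oxygen that is itself bonded to carbon (no H on that O) — an ester.
The molecule carries a methyl-ester group (-C(=O)OCH3), whose atoms satisfy every constraint of the query, so the pattern matches.

Yes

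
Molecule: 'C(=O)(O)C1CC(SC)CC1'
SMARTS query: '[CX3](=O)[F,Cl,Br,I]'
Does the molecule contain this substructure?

No

The pattern [CX3](=O)[F,Cl,Br,I] describes a carbonyl carbon bonded to a halogen — an acyl halide.
The closest candidate here is a carboxylic acid group (-C(=O)OH), but the carbonyl is bonded to -OH, not to a halogen. No other fragment satisfies the full query, so there is no match.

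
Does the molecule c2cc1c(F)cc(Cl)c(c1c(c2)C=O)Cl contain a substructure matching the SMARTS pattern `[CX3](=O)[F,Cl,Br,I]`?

The pattern [CX3](=O)[F,Cl,Br,I] describes a carbonyl carbon bonded to a halogen — an acyl halide.
The closest candidate here is a chloro substituent, but the Cl is not on a carbonyl carbon. No other fragment satisfies the full query, so there is no match.

No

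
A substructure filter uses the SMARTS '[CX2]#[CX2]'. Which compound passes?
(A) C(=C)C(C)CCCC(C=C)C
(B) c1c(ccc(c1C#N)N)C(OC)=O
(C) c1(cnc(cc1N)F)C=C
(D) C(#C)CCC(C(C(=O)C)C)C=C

D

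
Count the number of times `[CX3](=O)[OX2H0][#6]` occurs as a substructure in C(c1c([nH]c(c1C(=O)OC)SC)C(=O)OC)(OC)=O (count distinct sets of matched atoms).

[CX3](=O)[OX2H0][#6] is the SMARTS for an ester: a carbonyl carbon bonded to an oxygen that is itself bonded to carbon (no H on that O).
The molecule carries 3 separate instances of a methyl-ester group (-C(=O)OCH3) meeting every constraint; each maps to a distinct set of atoms, giving 3 matches.

3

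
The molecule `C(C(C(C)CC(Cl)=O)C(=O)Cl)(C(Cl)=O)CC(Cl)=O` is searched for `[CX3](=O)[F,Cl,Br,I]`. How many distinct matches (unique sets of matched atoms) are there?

4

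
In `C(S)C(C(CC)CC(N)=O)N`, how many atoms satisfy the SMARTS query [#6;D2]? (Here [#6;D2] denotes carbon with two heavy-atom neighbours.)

3

The query [#6;D2] means: any carbon bonded to exactly two heavy atoms.
Check the 11 heavy atoms by environment: 3× C (D2) → match; 3× C (D3) → no; 1× S (D1) → no; 1× C (D1) → no; 2× N (D1) → no; 1× O (D1) → no.
That gives 3 matching atoms.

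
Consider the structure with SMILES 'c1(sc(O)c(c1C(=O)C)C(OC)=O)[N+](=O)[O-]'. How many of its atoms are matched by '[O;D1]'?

5

Check the 16 heavy atoms by environment: 1× s (aromatic, D2) → no; 4× c (aromatic, D3) → no; 2× C (D3) → no; 4× O (D1) → match; 2× C (D1) → no; 1× O (D2) → no; 1× N (charge +1, D3) → no; 1× O (charge -1, D1) → match.
Summing the matching environments: 4 + 1 = 5 matching atoms.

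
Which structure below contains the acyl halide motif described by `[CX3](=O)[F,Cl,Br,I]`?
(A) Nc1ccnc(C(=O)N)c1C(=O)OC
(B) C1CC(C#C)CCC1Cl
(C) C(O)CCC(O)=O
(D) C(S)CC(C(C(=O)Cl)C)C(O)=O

D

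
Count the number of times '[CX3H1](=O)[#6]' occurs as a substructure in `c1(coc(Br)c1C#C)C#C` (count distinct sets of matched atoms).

0

[CX3H1](=O)[#6] is the SMARTS for an aldehyde: an sp2 carbon with one H, double-bonded to O and single-bonded to carbon.
No fragment in the molecule satisfies every constraint, giving 0 matches.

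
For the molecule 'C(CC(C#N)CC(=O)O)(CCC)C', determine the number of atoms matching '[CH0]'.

Check the 13 heavy atoms by environment: 2× C (H3) → no; 4× C (H2) → no; 2× C (H1) → no; 2× C (H0) → match; 1× O (H0) → no; 1× O (H1) → no; 1× N (H0) → no.
That gives 2 matching atoms.

2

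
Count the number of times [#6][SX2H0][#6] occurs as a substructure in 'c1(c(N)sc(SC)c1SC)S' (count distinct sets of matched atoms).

[#6][SX2H0][#6] is the SMARTS for a thioether: an aliphatic sulfur bridging two carbons with no H on the sulfur.
The molecule carries 2 separate instances of a methylthio ether (-SCH3) meeting every constraint; each maps to a distinct set of atoms, giving 2 matches.

2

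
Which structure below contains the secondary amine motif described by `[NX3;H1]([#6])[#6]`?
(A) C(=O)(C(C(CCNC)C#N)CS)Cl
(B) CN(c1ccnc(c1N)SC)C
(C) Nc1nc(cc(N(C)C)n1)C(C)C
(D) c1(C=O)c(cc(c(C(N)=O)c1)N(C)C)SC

A

[NX3;H1]([#6])[#6] describes a trivalent nitrogen with one H, bonded to two carbons (a secondary amine).
(A) contains an N-methylamino group (-NHCH3), which satisfies every atom and bond constraint.
(B) has a dimethylamino group (-N(CH3)2) but the nitrogen has H0, not H1.
(C) has a primary amino group (-NH2) but the nitrogen has H2 and only one carbon neighbour.
(D) has a primary amide (-C(=O)NH2) but the -C(=O)NH2 nitrogen has H2, not H1.
So the answer is (A).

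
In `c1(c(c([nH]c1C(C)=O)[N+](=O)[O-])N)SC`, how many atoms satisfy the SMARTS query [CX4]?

2

The query [CX4] means: C with X4: aliphatic carbon with exactly 4 total connections (bonds + H).
Check the 14 heavy atoms by environment: 1× n (aromatic, X3) → no; 4× c (aromatic, X3) → no; 1× S (X2) → no; 2× C (X4) → match; 1× C (X3) → no; 2× O (X1) → no; 1× N (X3) → no; 1× N (charge +1, X3) → no; 1× O (charge -1, X1) → no.
That gives 2 matching atoms.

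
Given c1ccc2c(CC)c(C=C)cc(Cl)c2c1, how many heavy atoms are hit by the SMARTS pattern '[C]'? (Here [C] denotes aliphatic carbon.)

4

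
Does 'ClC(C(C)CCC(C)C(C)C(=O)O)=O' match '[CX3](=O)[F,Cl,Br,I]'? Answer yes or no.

The pattern [CX3](=O)[F,Cl,Br,I] describes a carbonyl carbon bonded to a halogen — an acyl halide.
The molecule carries an acyl chloride (-C(=O)Cl), whose atoms satisfy every constraint of the query, so the pattern matches.

Yes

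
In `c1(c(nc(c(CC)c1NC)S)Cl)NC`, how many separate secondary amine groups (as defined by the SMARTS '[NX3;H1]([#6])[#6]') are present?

[NX3;H1]([#6])[#6] is the SMARTS for a secondary amine: a trivalent nitrogen with one H, bonded to two carbons.
The molecule carries 2 separate instances of an N-methylamino group (-NHCH3) meeting every constraint; each maps to a distinct set of atoms, giving 2 matches.

2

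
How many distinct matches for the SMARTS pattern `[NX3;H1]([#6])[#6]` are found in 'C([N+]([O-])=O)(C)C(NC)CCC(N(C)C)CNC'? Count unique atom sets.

2

[NX3;H1]([#6])[#6] is the SMARTS for a secondary amine: a trivalent nitrogen with one H, bonded to two carbons.
The molecule carries 2 separate instances of an N-methylamino group (-NHCH3) meeting every constraint; each maps to a distinct set of atoms, giving 2 matches.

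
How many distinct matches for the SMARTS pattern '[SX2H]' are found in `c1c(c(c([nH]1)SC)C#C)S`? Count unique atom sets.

1

[SX2H] is the SMARTS for a thiol: an aliphatic sulfur with two connections, one being H.
Exactly one fragment in the molecule meets all constraints, giving 1 match.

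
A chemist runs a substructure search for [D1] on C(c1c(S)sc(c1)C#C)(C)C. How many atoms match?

4

The query [D1] means: atom with exactly one heavy-atom neighbour (degree 1).
Check the 11 heavy atoms by environment: 1× s (aromatic, D2) → no; 3× c (aromatic, D3) → no; 1× c (aromatic, D2) → no; 1× C (D2) → no; 3× C (D1) → match; 1× S (D1) → match; 1× C (D3) → no.
Summing the matching environments: 3 + 1 = 4 matching atoms.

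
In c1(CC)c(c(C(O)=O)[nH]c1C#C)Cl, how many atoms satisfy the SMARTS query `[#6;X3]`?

5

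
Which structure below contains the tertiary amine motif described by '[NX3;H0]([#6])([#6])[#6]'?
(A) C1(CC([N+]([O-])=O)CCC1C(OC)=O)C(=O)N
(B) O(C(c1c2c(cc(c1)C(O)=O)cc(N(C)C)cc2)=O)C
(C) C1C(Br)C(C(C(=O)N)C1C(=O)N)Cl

B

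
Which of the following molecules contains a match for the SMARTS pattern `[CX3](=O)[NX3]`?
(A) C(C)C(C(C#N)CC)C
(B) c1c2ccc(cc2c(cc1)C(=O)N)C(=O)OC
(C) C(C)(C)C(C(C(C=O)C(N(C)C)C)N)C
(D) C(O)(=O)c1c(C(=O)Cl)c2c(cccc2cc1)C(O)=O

[CX3](=O)[NX3] describes a carbonyl carbon bonded to a trivalent nitrogen (an amide).
(A) has a nitrile (-C#N) but the nitrile N is NX1 (triple-bonded), not NX3.
(B) contains a primary amide (-C(=O)NH2), which satisfies every atom and bond constraint.
(C) has a primary amino group (-NH2) but the -NH2 is not attached to a carbonyl carbon.
(D) has a carboxylic acid group (-C(=O)OH) but the carbonyl is bonded to O, not to an NX3 nitrogen.
So the answer is (B).

B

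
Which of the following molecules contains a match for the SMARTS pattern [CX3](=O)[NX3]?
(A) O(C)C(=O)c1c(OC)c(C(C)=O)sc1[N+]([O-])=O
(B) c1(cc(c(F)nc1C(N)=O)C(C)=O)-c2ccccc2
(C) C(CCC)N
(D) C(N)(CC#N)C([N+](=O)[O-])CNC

B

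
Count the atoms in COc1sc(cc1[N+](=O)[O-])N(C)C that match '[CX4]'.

The query [CX4] means: C with X4: aliphatic carbon with exactly 4 total connections (bonds + H).
Check the 13 heavy atoms by environment: 1× s (aromatic, X2) → no; 4× c (aromatic, X3) → no; 1× O (X2) → no; 3× C (X4) → match; 1× N (X3) → no; 1× N (charge +1, X3) → no; 1× O (charge -1, X1) → no; 1× O (X1) → no.
That gives 3 matching atoms.

3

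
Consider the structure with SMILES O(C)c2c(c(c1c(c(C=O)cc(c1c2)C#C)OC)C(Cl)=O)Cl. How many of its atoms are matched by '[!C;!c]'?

6

The query [!C;!c] means: neither aliphatic nor aromatic carbon — same as [!#6].
Check the 22 heavy atoms by environment: 10× c (aromatic) → no; 2× Cl → match; 6× C → no; 4× O → match.
Summing the matching environments: 2 + 4 = 6 matching atoms.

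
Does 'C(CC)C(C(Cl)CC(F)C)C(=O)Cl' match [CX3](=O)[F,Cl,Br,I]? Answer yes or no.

Yes

The pattern [CX3](=O)[F,Cl,Br,I] describes a carbonyl carbon bonded to a halogen — an acyl halide.
The molecule carries an acyl chloride (-C(=O)Cl), whose atoms satisfy every constraint of the query, so the pattern matches.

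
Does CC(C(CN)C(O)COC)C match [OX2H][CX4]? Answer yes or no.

Yes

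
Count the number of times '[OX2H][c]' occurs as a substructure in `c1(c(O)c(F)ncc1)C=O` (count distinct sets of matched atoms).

1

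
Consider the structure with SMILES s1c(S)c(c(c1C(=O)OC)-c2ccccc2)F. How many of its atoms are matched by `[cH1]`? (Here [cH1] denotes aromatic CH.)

5

The query [cH1] means: aromatic carbon bearing exactly one hydrogen.
Check the 17 heavy atoms by environment: 1× s (aromatic, H0) → no; 5× c (aromatic, H0) → no; 1× F (H0) → no; 1× S (H1) → no; 1× C (H0) → no; 2× O (H0) → no; 1× C (H3) → no; 5× c (aromatic, H1) → match.
That gives 5 matching atoms.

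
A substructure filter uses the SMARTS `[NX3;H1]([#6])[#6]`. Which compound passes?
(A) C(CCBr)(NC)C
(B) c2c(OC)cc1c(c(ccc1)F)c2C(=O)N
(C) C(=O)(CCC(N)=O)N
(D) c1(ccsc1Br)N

A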